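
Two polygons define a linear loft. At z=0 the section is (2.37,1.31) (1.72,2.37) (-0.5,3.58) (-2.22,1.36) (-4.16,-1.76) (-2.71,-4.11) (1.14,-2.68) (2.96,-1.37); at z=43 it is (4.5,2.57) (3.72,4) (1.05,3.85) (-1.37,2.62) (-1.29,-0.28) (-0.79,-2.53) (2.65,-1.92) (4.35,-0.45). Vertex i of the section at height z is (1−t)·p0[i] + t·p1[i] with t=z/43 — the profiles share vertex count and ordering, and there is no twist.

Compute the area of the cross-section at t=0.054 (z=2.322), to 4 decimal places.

Cross-section at t=0.054: each vertex is (1-t)·p0[i] + t·p1[i].
  v1: (1-0.054)·(2.37,1.31) + 0.054·(4.5,2.57) = (2.4850,1.3780)
  v2: (1-0.054)·(1.72,2.37) + 0.054·(3.72,4) = (1.8280,2.4580)
  v3: (1-0.054)·(-0.5,3.58) + 0.054·(1.05,3.85) = (-0.4163,3.5946)
  v4: (1-0.054)·(-2.22,1.36) + 0.054·(-1.37,2.62) = (-2.1741,1.4280)
  v5: (1-0.054)·(-4.16,-1.76) + 0.054·(-1.29,-0.28) = (-4.0050,-1.6801)
  v6: (1-0.054)·(-2.71,-4.11) + 0.054·(-0.79,-2.53) = (-2.6063,-4.0247)
  v7: (1-0.054)·(1.14,-2.68) + 0.054·(2.65,-1.92) = (1.2215,-2.6390)
  v8: (1-0.054)·(2.96,-1.37) + 0.054·(4.35,-0.45) = (3.0351,-1.3203)
Shoelace sum Σ(x_i·y_{i+1} − x_{i+1}·y_i):
  i=1: 2.4850·2.4580 − 1.8280·1.3780 = +3.5892 (running +3.5892)
  i=2: 1.8280·3.5946 − -0.4163·2.4580 = +7.5942 (running +11.1833)
  i=3: -0.4163·1.4280 − -2.1741·3.5946 = +7.2205 (running +18.4038)
  i=4: -2.1741·-1.6801 − -4.0050·1.4280 = +9.3720 (running +27.7758)
  i=5: -4.0050·-4.0247 − -2.6063·-1.6801 = +11.7401 (running +39.5159)
  i=6: -2.6063·-2.6390 − 1.2215·-4.0247 = +11.7943 (running +51.3102)
  i=7: 1.2215·-1.3203 − 3.0351·-2.6390 = +6.3966 (running +57.7068)
  i=8: 3.0351·1.3780 − 2.4850·-1.3203 = +7.4635 (running +65.1702)
Area = |Σ|/2 = |65.1702|/2 = 32.5851

Area at t=0.054: 32.5851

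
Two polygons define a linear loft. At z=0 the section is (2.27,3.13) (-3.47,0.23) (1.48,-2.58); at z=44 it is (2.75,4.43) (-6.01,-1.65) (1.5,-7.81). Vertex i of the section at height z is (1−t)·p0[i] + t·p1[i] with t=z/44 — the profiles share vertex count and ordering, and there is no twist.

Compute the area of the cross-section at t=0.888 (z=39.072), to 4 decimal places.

Cross-section at t=0.888: each vertex is (1-t)·p0[i] + t·p1[i].
  v1: (1-0.888)·(2.27,3.13) + 0.888·(2.75,4.43) = (2.6962,4.2844)
  v2: (1-0.888)·(-3.47,0.23) + 0.888·(-6.01,-1.65) = (-5.7255,-1.4394)
  v3: (1-0.888)·(1.48,-2.58) + 0.888·(1.5,-7.81) = (1.4978,-7.2242)
Shoelace sum Σ(x_i·y_{i+1} − x_{i+1}·y_i):
  i=1: 2.6962·-1.4394 − -5.7255·4.2844 = +20.6493 (running +20.6493)
  i=2: -5.7255·-7.2242 − 1.4978·-1.4394 = +43.5185 (running +64.1678)
  i=3: 1.4978·4.2844 − 2.6962·-7.2242 = +25.8953 (running +90.0631)
Area = |Σ|/2 = |90.0631|/2 = 45.0315

Area at t=0.888: 45.0315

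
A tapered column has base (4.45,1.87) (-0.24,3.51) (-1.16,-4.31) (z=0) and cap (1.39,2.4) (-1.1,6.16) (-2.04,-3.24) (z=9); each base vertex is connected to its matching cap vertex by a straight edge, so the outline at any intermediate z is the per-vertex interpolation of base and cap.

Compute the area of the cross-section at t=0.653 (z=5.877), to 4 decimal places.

Cross-section at t=0.653: each vertex is (1-t)·p0[i] + t·p1[i].
  v1: (1-0.653)·(4.45,1.87) + 0.653·(1.39,2.4) = (2.4518,2.2161)
  v2: (1-0.653)·(-0.24,3.51) + 0.653·(-1.1,6.16) = (-0.8016,5.2404)
  v3: (1-0.653)·(-1.16,-4.31) + 0.653·(-2.04,-3.24) = (-1.7346,-3.6113)
Shoelace sum Σ(x_i·y_{i+1} − x_{i+1}·y_i):
  i=1: 2.4518·5.2404 − -0.8016·2.2161 = +14.6250 (running +14.6250)
  i=2: -0.8016·-3.6113 − -1.7346·5.2404 = +11.9850 (running +26.6100)
  i=3: -1.7346·2.2161 − 2.4518·-3.6113 = +5.0101 (running +31.6202)
Area = |Σ|/2 = |31.6202|/2 = 15.8101

Area at t=0.653: 15.8101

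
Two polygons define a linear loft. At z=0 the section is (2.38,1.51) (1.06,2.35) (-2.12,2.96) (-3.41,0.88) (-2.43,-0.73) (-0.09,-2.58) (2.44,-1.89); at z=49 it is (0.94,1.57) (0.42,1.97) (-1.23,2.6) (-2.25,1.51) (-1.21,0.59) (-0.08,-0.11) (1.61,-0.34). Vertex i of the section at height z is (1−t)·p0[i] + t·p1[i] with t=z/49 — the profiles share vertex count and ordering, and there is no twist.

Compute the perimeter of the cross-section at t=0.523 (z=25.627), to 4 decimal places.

Perimeter at t=0.523: 13.9583

Cross-section at t=0.523: each vertex is (1-t)·p0[i] + t·p1[i].
  v1: (1-0.523)·(2.38,1.51) + 0.523·(0.94,1.57) = (1.6269,1.5414)
  v2: (1-0.523)·(1.06,2.35) + 0.523·(0.42,1.97) = (0.7253,2.1513)
  v3: (1-0.523)·(-2.12,2.96) + 0.523·(-1.23,2.6) = (-1.6545,2.7717)
  v4: (1-0.523)·(-3.41,0.88) + 0.523·(-2.25,1.51) = (-2.8033,1.2095)
  v5: (1-0.523)·(-2.43,-0.73) + 0.523·(-1.21,0.59) = (-1.7919,-0.0396)
  v6: (1-0.523)·(-0.09,-2.58) + 0.523·(-0.08,-0.11) = (-0.0848,-1.2882)
  v7: (1-0.523)·(2.44,-1.89) + 0.523·(1.61,-0.34) = (2.0059,-1.0794)
Perimeter = Σ |v_{i+1} − v_i|:
  edge 1→2: √(-0.9016² + 0.6099²) = 1.0885 (running 1.0885)
  edge 2→3: √(-2.3798² + 0.6205²) = 2.4594 (running 3.5479)
  edge 3→4: √(-1.1488² + -1.5622²) = 1.9391 (running 5.4870)
  edge 4→5: √(1.0114² + -1.2491²) = 1.6072 (running 7.0942)
  edge 5→6: √(1.7072² + -1.2486²) = 2.1150 (running 9.2093)
  edge 6→7: √(2.0907² + 0.2088²) = 2.1011 (running 11.3104)
  edge 7→1: √(-0.3790² + 2.6207²) = 2.6480 (running 13.9583)
Perimeter = 13.9583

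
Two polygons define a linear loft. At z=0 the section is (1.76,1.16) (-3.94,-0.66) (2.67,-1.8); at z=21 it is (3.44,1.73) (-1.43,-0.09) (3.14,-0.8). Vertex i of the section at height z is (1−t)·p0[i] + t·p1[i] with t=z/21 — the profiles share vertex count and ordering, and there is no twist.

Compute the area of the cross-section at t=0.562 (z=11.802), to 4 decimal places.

Area at t=0.562: 7.3226

Cross-section at t=0.562: each vertex is (1-t)·p0[i] + t·p1[i].
  v1: (1-0.562)·(1.76,1.16) + 0.562·(3.44,1.73) = (2.7042,1.4803)
  v2: (1-0.562)·(-3.94,-0.66) + 0.562·(-1.43,-0.09) = (-2.5294,-0.3397)
  v3: (1-0.562)·(2.67,-1.8) + 0.562·(3.14,-0.8) = (2.9341,-1.2380)
Shoelace sum Σ(x_i·y_{i+1} − x_{i+1}·y_i):
  i=1: 2.7042·-0.3397 − -2.5294·1.4803 = +2.8258 (running +2.8258)
  i=2: -2.5294·-1.2380 − 2.9341·-0.3397 = +4.1280 (running +6.9538)
  i=3: 2.9341·1.4803 − 2.7042·-1.2380 = +7.6913 (running +14.6451)
Area = |Σ|/2 = |14.6451|/2 = 7.3226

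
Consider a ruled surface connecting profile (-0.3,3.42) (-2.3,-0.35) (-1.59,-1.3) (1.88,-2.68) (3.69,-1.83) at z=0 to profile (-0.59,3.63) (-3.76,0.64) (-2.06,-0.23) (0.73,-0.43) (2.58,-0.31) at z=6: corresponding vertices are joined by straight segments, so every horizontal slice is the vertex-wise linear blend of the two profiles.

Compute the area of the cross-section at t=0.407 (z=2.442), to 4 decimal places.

Cross-section at t=0.407: each vertex is (1-t)·p0[i] + t·p1[i].
  v1: (1-0.407)·(-0.3,3.42) + 0.407·(-0.59,3.63) = (-0.4180,3.5055)
  v2: (1-0.407)·(-2.3,-0.35) + 0.407·(-3.76,0.64) = (-2.8942,0.0529)
  v3: (1-0.407)·(-1.59,-1.3) + 0.407·(-2.06,-0.23) = (-1.7813,-0.8645)
  v4: (1-0.407)·(1.88,-2.68) + 0.407·(0.73,-0.43) = (1.4119,-1.7643)
  v5: (1-0.407)·(3.69,-1.83) + 0.407·(2.58,-0.31) = (3.2382,-1.2114)
Shoelace sum Σ(x_i·y_{i+1} − x_{i+1}·y_i):
  i=1: -0.4180·0.0529 − -2.8942·3.5055 = +10.1235 (running +10.1235)
  i=2: -2.8942·-0.8645 − -1.7813·0.0529 = +2.5964 (running +12.7198)
  i=3: -1.7813·-1.7643 − 1.4119·-0.8645 = +4.3633 (running +17.0831)
  i=4: 1.4119·-1.2114 − 3.2382·-1.7643 = +4.0027 (running +21.0858)
  i=5: 3.2382·3.5055 − -0.4180·-1.2114 = +10.8451 (running +31.9309)
Area = |Σ|/2 = |31.9309|/2 = 15.9655

Area at t=0.407: 15.9655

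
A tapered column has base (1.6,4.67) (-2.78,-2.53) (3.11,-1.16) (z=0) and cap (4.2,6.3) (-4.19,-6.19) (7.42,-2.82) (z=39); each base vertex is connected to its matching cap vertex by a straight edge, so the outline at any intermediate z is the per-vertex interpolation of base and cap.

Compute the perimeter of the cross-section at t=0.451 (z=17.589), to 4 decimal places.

Perimeter at t=0.451: 27.8403

Cross-section at t=0.451: each vertex is (1-t)·p0[i] + t·p1[i].
  v1: (1-0.451)·(1.6,4.67) + 0.451·(4.2,6.3) = (2.7726,5.4051)
  v2: (1-0.451)·(-2.78,-2.53) + 0.451·(-4.19,-6.19) = (-3.4159,-4.1807)
  v3: (1-0.451)·(3.11,-1.16) + 0.451·(7.42,-2.82) = (5.0538,-1.9087)
Perimeter = Σ |v_{i+1} − v_i|:
  edge 1→2: √(-6.1885² + -9.5858²) = 11.4099 (running 11.4099)
  edge 2→3: √(8.4697² + 2.2720²) = 8.7692 (running 20.1790)
  edge 3→1: √(-2.2812² + 7.3138²) = 7.6613 (running 27.8403)
Perimeter = 27.8403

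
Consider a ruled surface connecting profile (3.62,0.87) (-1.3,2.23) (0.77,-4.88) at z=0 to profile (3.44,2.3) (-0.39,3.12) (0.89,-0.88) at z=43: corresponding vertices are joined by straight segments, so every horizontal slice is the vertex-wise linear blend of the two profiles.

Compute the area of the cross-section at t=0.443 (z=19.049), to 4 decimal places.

Area at t=0.443: 11.7535

Cross-section at t=0.443: each vertex is (1-t)·p0[i] + t·p1[i].
  v1: (1-0.443)·(3.62,0.87) + 0.443·(3.44,2.3) = (3.5403,1.5035)
  v2: (1-0.443)·(-1.3,2.23) + 0.443·(-0.39,3.12) = (-0.8969,2.6243)
  v3: (1-0.443)·(0.77,-4.88) + 0.443·(0.89,-0.88) = (0.8232,-3.1080)
Shoelace sum Σ(x_i·y_{i+1} − x_{i+1}·y_i):
  i=1: 3.5403·2.6243 − -0.8969·1.5035 = +10.6390 (running +10.6390)
  i=2: -0.8969·-3.1080 − 0.8232·2.6243 = +0.6273 (running +11.2663)
  i=3: 0.8232·1.5035 − 3.5403·-3.1080 = +12.2407 (running +23.5071)
Area = |Σ|/2 = |23.5071|/2 = 11.7535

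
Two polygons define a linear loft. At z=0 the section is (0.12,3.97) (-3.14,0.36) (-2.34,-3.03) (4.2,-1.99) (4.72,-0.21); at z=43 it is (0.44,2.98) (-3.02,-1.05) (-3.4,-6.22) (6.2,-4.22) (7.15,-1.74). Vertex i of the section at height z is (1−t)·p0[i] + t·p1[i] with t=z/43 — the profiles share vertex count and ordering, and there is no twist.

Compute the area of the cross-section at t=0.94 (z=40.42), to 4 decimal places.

Cross-section at t=0.94: each vertex is (1-t)·p0[i] + t·p1[i].
  v1: (1-0.94)·(0.12,3.97) + 0.94·(0.44,2.98) = (0.4208,3.0394)
  v2: (1-0.94)·(-3.14,0.36) + 0.94·(-3.02,-1.05) = (-3.0272,-0.9654)
  v3: (1-0.94)·(-2.34,-3.03) + 0.94·(-3.4,-6.22) = (-3.3364,-6.0286)
  v4: (1-0.94)·(4.2,-1.99) + 0.94·(6.2,-4.22) = (6.0800,-4.0862)
  v5: (1-0.94)·(4.72,-0.21) + 0.94·(7.15,-1.74) = (7.0042,-1.6482)
Shoelace sum Σ(x_i·y_{i+1} − x_{i+1}·y_i):
  i=1: 0.4208·-0.9654 − -3.0272·3.0394 = +8.7946 (running +8.7946)
  i=2: -3.0272·-6.0286 − -3.3364·-0.9654 = +15.0288 (running +23.8234)
  i=3: -3.3364·-4.0862 − 6.0800·-6.0286 = +50.2871 (running +74.1105)
  i=4: 6.0800·-1.6482 − 7.0042·-4.0862 = +18.5995 (running +92.7100)
  i=5: 7.0042·3.0394 − 0.4208·-1.6482 = +21.9821 (running +114.6922)
Area = |Σ|/2 = |114.6922|/2 = 57.3461

Area at t=0.94: 57.3461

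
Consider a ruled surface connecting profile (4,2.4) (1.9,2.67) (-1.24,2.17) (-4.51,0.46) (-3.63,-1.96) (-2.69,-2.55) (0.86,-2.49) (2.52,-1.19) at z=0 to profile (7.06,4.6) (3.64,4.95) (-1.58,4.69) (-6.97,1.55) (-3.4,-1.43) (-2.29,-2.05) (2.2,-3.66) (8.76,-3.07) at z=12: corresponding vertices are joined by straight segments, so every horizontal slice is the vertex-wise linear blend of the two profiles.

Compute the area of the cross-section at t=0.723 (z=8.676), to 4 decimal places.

Area at t=0.723: 74.6170

Cross-section at t=0.723: each vertex is (1-t)·p0[i] + t·p1[i].
  v1: (1-0.723)·(4,2.4) + 0.723·(7.06,4.6) = (6.2124,3.9906)
  v2: (1-0.723)·(1.9,2.67) + 0.723·(3.64,4.95) = (3.1580,4.3184)
  v3: (1-0.723)·(-1.24,2.17) + 0.723·(-1.58,4.69) = (-1.4858,3.9920)
  v4: (1-0.723)·(-4.51,0.46) + 0.723·(-6.97,1.55) = (-6.2886,1.2481)
  v5: (1-0.723)·(-3.63,-1.96) + 0.723·(-3.4,-1.43) = (-3.4637,-1.5768)
  v6: (1-0.723)·(-2.69,-2.55) + 0.723·(-2.29,-2.05) = (-2.4008,-2.1885)
  v7: (1-0.723)·(0.86,-2.49) + 0.723·(2.2,-3.66) = (1.8288,-3.3359)
  v8: (1-0.723)·(2.52,-1.19) + 0.723·(8.76,-3.07) = (7.0315,-2.5492)
Shoelace sum Σ(x_i·y_{i+1} − x_{i+1}·y_i):
  i=1: 6.2124·4.3184 − 3.1580·3.9906 = +14.2254 (running +14.2254)
  i=2: 3.1580·3.9920 − -1.4858·4.3184 = +19.0231 (running +33.2485)
  i=3: -1.4858·1.2481 − -6.2886·3.9920 = +23.2494 (running +56.4979)
  i=4: -6.2886·-1.5768 − -3.4637·1.2481 = +14.2388 (running +70.7367)
  i=5: -3.4637·-2.1885 − -2.4008·-1.5768 = +3.7947 (running +74.5314)
  i=6: -2.4008·-3.3359 − 1.8288·-2.1885 = +12.0112 (running +86.5427)
  i=7: 1.8288·-2.5492 − 7.0315·-3.3359 = +18.7944 (running +105.3371)
  i=8: 7.0315·3.9906 − 6.2124·-2.5492 = +43.8968 (running +149.2339)
Area = |Σ|/2 = |149.2339|/2 = 74.6170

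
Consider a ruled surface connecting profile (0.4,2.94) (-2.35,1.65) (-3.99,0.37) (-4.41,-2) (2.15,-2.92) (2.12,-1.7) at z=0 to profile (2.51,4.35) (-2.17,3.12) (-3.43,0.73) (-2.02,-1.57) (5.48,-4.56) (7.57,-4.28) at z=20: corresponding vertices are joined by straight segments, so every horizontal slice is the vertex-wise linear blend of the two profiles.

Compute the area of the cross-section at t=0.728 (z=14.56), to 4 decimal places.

Area at t=0.728: 44.2960

Cross-section at t=0.728: each vertex is (1-t)·p0[i] + t·p1[i].
  v1: (1-0.728)·(0.4,2.94) + 0.728·(2.51,4.35) = (1.9361,3.9665)
  v2: (1-0.728)·(-2.35,1.65) + 0.728·(-2.17,3.12) = (-2.2190,2.7202)
  v3: (1-0.728)·(-3.99,0.37) + 0.728·(-3.43,0.73) = (-3.5823,0.6321)
  v4: (1-0.728)·(-4.41,-2) + 0.728·(-2.02,-1.57) = (-2.6701,-1.6870)
  v5: (1-0.728)·(2.15,-2.92) + 0.728·(5.48,-4.56) = (4.5742,-4.1139)
  v6: (1-0.728)·(2.12,-1.7) + 0.728·(7.57,-4.28) = (6.0876,-3.5782)
Shoelace sum Σ(x_i·y_{i+1} − x_{i+1}·y_i):
  i=1: 1.9361·2.7202 − -2.2190·3.9665 = +14.0679 (running +14.0679)
  i=2: -2.2190·0.6321 − -3.5823·2.7202 = +8.3419 (running +22.4098)
  i=3: -3.5823·-1.6870 − -2.6701·0.6321 = +7.7309 (running +30.1408)
  i=4: -2.6701·-4.1139 − 4.5742·-1.6870 = +18.7011 (running +48.8418)
  i=5: 4.5742·-3.5782 − 6.0876·-4.1139 = +8.6762 (running +57.5180)
  i=6: 6.0876·3.9665 − 1.9361·-3.5782 = +31.0741 (running +88.5921)
Area = |Σ|/2 = |88.5921|/2 = 44.2960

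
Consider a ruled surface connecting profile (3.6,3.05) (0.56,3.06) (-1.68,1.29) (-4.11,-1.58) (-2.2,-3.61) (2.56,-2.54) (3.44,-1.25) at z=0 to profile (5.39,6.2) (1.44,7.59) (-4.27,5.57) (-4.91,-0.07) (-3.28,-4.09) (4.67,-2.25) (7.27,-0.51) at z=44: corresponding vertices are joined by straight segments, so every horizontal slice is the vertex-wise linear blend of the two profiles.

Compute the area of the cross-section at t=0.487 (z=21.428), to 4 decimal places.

Area at t=0.487: 64.3317

Cross-section at t=0.487: each vertex is (1-t)·p0[i] + t·p1[i].
  v1: (1-0.487)·(3.6,3.05) + 0.487·(5.39,6.2) = (4.4717,4.5840)
  v2: (1-0.487)·(0.56,3.06) + 0.487·(1.44,7.59) = (0.9886,5.2661)
  v3: (1-0.487)·(-1.68,1.29) + 0.487·(-4.27,5.57) = (-2.9413,3.3744)
  v4: (1-0.487)·(-4.11,-1.58) + 0.487·(-4.91,-0.07) = (-4.4996,-0.8446)
  v5: (1-0.487)·(-2.2,-3.61) + 0.487·(-3.28,-4.09) = (-2.7260,-3.8438)
  v6: (1-0.487)·(2.56,-2.54) + 0.487·(4.67,-2.25) = (3.5876,-2.3988)
  v7: (1-0.487)·(3.44,-1.25) + 0.487·(7.27,-0.51) = (5.3052,-0.8896)
Shoelace sum Σ(x_i·y_{i+1} − x_{i+1}·y_i):
  i=1: 4.4717·5.2661 − 0.9886·4.5840 = +19.0170 (running +19.0170)
  i=2: 0.9886·3.3744 − -2.9413·5.2661 = +18.8251 (running +37.8421)
  i=3: -2.9413·-0.8446 − -4.4996·3.3744 = +17.6676 (running +55.5097)
  i=4: -4.4996·-3.8438 − -2.7260·-0.8446 = +14.9930 (running +70.5027)
  i=5: -2.7260·-2.3988 − 3.5876·-3.8438 = +20.3287 (running +90.8314)
  i=6: 3.5876·-0.8896 − 5.3052·-2.3988 = +9.5344 (running +100.3658)
  i=7: 5.3052·4.5840 − 4.4717·-0.8896 = +28.2975 (running +128.6633)
Area = |Σ|/2 = |128.6633|/2 = 64.3317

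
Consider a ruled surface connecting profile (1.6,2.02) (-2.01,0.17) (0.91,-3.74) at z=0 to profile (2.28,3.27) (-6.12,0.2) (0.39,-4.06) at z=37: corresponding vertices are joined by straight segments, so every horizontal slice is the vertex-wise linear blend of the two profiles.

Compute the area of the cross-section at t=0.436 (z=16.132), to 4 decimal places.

Area at t=0.436: 16.9170

Cross-section at t=0.436: each vertex is (1-t)·p0[i] + t·p1[i].
  v1: (1-0.436)·(1.6,2.02) + 0.436·(2.28,3.27) = (1.8965,2.5650)
  v2: (1-0.436)·(-2.01,0.17) + 0.436·(-6.12,0.2) = (-3.8020,0.1831)
  v3: (1-0.436)·(0.91,-3.74) + 0.436·(0.39,-4.06) = (0.6833,-3.8795)
Shoelace sum Σ(x_i·y_{i+1} − x_{i+1}·y_i):
  i=1: 1.8965·0.1831 − -3.8020·2.5650 = +10.0992 (running +10.0992)
  i=2: -3.8020·-3.8795 − 0.6833·0.1831 = +14.6247 (running +24.7239)
  i=3: 0.6833·2.5650 − 1.8965·-3.8795 = +9.1100 (running +33.8340)
Area = |Σ|/2 = |33.8340|/2 = 16.9170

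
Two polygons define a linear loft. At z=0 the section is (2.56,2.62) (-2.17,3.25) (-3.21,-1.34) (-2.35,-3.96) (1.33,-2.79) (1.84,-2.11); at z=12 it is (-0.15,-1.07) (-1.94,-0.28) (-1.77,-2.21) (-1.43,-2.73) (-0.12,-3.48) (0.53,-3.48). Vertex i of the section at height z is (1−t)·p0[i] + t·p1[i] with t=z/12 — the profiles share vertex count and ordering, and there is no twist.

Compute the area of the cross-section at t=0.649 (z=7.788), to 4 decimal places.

Area at t=0.649: 11.3398

Cross-section at t=0.649: each vertex is (1-t)·p0[i] + t·p1[i].
  v1: (1-0.649)·(2.56,2.62) + 0.649·(-0.15,-1.07) = (0.8012,0.2252)
  v2: (1-0.649)·(-2.17,3.25) + 0.649·(-1.94,-0.28) = (-2.0207,0.9590)
  v3: (1-0.649)·(-3.21,-1.34) + 0.649·(-1.77,-2.21) = (-2.2754,-1.9046)
  v4: (1-0.649)·(-2.35,-3.96) + 0.649·(-1.43,-2.73) = (-1.7529,-3.1617)
  v5: (1-0.649)·(1.33,-2.79) + 0.649·(-0.12,-3.48) = (0.3890,-3.2378)
  v6: (1-0.649)·(1.84,-2.11) + 0.649·(0.53,-3.48) = (0.9898,-2.9991)
Shoelace sum Σ(x_i·y_{i+1} − x_{i+1}·y_i):
  i=1: 0.8012·0.9590 − -2.0207·0.2252 = +1.2234 (running +1.2234)
  i=2: -2.0207·-1.9046 − -2.2754·0.9590 = +6.0310 (running +7.2544)
  i=3: -2.2754·-3.1617 − -1.7529·-1.9046 = +3.8557 (running +11.1101)
  i=4: -1.7529·-3.2378 − 0.3890·-3.1617 = +6.9054 (running +18.0154)
  i=5: 0.3890·-2.9991 − 0.9898·-3.2378 = +2.0383 (running +20.0537)
  i=6: 0.9898·0.2252 − 0.8012·-2.9991 = +2.6258 (running +22.6796)
Area = |Σ|/2 = |22.6796|/2 = 11.3398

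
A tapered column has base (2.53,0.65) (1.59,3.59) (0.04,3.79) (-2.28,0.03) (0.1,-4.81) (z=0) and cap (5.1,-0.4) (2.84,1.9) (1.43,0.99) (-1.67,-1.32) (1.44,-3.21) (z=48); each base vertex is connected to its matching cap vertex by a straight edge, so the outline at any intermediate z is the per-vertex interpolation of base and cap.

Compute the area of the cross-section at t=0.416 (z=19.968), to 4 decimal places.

Area at t=0.416: 21.2445

Cross-section at t=0.416: each vertex is (1-t)·p0[i] + t·p1[i].
  v1: (1-0.416)·(2.53,0.65) + 0.416·(5.1,-0.4) = (3.5991,0.2132)
  v2: (1-0.416)·(1.59,3.59) + 0.416·(2.84,1.9) = (2.1100,2.8870)
  v3: (1-0.416)·(0.04,3.79) + 0.416·(1.43,0.99) = (0.6182,2.6252)
  v4: (1-0.416)·(-2.28,0.03) + 0.416·(-1.67,-1.32) = (-2.0262,-0.5316)
  v5: (1-0.416)·(0.1,-4.81) + 0.416·(1.44,-3.21) = (0.6574,-4.1444)
Shoelace sum Σ(x_i·y_{i+1} − x_{i+1}·y_i):
  i=1: 3.5991·2.8870 − 2.1100·0.2132 = +9.9407 (running +9.9407)
  i=2: 2.1100·2.6252 − 0.6182·2.8870 = +3.7543 (running +13.6950)
  i=3: 0.6182·-0.5316 − -2.0262·2.6252 = +4.9906 (running +18.6856)
  i=4: -2.0262·-4.1444 − 0.6574·-0.5316 = +8.7470 (running +27.4327)
  i=5: 0.6574·0.2132 − 3.5991·-4.1444 = +15.0564 (running +42.4890)
Area = |Σ|/2 = |42.4890|/2 = 21.2445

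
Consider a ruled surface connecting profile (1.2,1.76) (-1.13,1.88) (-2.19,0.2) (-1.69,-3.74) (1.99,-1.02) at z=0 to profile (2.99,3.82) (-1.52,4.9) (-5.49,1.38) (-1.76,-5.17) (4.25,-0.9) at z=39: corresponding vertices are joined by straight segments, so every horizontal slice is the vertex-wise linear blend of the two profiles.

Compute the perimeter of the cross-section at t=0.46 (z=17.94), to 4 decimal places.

Cross-section at t=0.46: each vertex is (1-t)·p0[i] + t·p1[i].
  v1: (1-0.46)·(1.2,1.76) + 0.46·(2.99,3.82) = (2.0234,2.7076)
  v2: (1-0.46)·(-1.13,1.88) + 0.46·(-1.52,4.9) = (-1.3094,3.2692)
  v3: (1-0.46)·(-2.19,0.2) + 0.46·(-5.49,1.38) = (-3.7080,0.7428)
  v4: (1-0.46)·(-1.69,-3.74) + 0.46·(-1.76,-5.17) = (-1.7222,-4.3978)
  v5: (1-0.46)·(1.99,-1.02) + 0.46·(4.25,-0.9) = (3.0296,-0.9648)
Perimeter = Σ |v_{i+1} − v_i|:
  edge 1→2: √(-3.3328² + 0.5616²) = 3.3798 (running 3.3798)
  edge 2→3: √(-2.3986² + -2.5264²) = 3.4837 (running 6.8635)
  edge 3→4: √(1.9858² + -5.1406²) = 5.5108 (running 12.3743)
  edge 4→5: √(4.7518² + 3.4330²) = 5.8622 (running 18.2365)
  edge 5→1: √(-1.0062² + 3.6724²) = 3.8078 (running 22.0442)
Perimeter = 22.0442

Perimeter at t=0.46: 22.0442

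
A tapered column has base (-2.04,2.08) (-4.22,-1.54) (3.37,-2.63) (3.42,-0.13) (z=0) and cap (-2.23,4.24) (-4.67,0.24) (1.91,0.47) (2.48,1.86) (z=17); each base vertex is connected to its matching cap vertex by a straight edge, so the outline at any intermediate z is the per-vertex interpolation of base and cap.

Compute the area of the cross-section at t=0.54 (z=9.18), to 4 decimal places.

Area at t=0.54: 19.0956

Cross-section at t=0.54: each vertex is (1-t)·p0[i] + t·p1[i].
  v1: (1-0.54)·(-2.04,2.08) + 0.54·(-2.23,4.24) = (-2.1426,3.2464)
  v2: (1-0.54)·(-4.22,-1.54) + 0.54·(-4.67,0.24) = (-4.4630,-0.5788)
  v3: (1-0.54)·(3.37,-2.63) + 0.54·(1.91,0.47) = (2.5816,-0.9560)
  v4: (1-0.54)·(3.42,-0.13) + 0.54·(2.48,1.86) = (2.9124,0.9446)
Shoelace sum Σ(x_i·y_{i+1} − x_{i+1}·y_i):
  i=1: -2.1426·-0.5788 − -4.4630·3.2464 = +15.7288 (running +15.7288)
  i=2: -4.4630·-0.9560 − 2.5816·-0.5788 = +5.7609 (running +21.4897)
  i=3: 2.5816·0.9446 − 2.9124·-0.9560 = +5.2228 (running +26.7125)
  i=4: 2.9124·3.2464 − -2.1426·0.9446 = +11.4787 (running +38.1912)
Area = |Σ|/2 = |38.1912|/2 = 19.0956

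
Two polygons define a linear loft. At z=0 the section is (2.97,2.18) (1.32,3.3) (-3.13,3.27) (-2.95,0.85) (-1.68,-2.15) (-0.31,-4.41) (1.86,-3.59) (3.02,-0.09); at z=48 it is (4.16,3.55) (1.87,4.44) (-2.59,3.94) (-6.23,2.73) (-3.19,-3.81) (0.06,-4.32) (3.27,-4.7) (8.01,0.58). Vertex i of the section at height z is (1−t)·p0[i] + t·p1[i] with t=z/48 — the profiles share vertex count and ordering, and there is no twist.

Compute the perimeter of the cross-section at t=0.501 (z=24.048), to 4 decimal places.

Cross-section at t=0.501: each vertex is (1-t)·p0[i] + t·p1[i].
  v1: (1-0.501)·(2.97,2.18) + 0.501·(4.16,3.55) = (3.5662,2.8664)
  v2: (1-0.501)·(1.32,3.3) + 0.501·(1.87,4.44) = (1.5956,3.8711)
  v3: (1-0.501)·(-3.13,3.27) + 0.501·(-2.59,3.94) = (-2.8595,3.6057)
  v4: (1-0.501)·(-2.95,0.85) + 0.501·(-6.23,2.73) = (-4.5933,1.7919)
  v5: (1-0.501)·(-1.68,-2.15) + 0.501·(-3.19,-3.81) = (-2.4365,-2.9817)
  v6: (1-0.501)·(-0.31,-4.41) + 0.501·(0.06,-4.32) = (-0.1246,-4.3649)
  v7: (1-0.501)·(1.86,-3.59) + 0.501·(3.27,-4.7) = (2.5664,-4.1461)
  v8: (1-0.501)·(3.02,-0.09) + 0.501·(8.01,0.58) = (5.5200,0.2457)
Perimeter = Σ |v_{i+1} − v_i|:
  edge 1→2: √(-1.9706² + 1.0048²) = 2.2120 (running 2.2120)
  edge 2→3: √(-4.4550² + -0.2655²) = 4.4629 (running 6.6749)
  edge 3→4: √(-1.7338² + -1.8138²) = 2.5092 (running 9.1841)
  edge 4→5: √(2.1568² + -4.7735²) = 5.2382 (running 14.4223)
  edge 5→6: √(2.3119² + -1.3833²) = 2.6941 (running 17.1164)
  edge 6→7: √(2.6910² + 0.2188²) = 2.6999 (running 19.8163)
  edge 7→8: √(2.9536² + 4.3918²) = 5.2926 (running 25.1089)
  edge 8→1: √(-1.9538² + 2.6207²) = 3.2689 (running 28.3777)
Perimeter = 28.3777

Perimeter at t=0.501: 28.3777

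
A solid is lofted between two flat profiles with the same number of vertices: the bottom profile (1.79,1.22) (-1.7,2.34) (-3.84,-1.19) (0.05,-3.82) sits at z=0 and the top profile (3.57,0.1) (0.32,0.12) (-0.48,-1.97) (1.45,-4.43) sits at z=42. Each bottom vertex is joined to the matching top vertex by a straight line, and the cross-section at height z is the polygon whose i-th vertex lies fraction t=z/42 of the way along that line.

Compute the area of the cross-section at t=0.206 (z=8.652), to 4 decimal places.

Area at t=0.206: 17.3563

Cross-section at t=0.206: each vertex is (1-t)·p0[i] + t·p1[i].
  v1: (1-0.206)·(1.79,1.22) + 0.206·(3.57,0.1) = (2.1567,0.9893)
  v2: (1-0.206)·(-1.7,2.34) + 0.206·(0.32,0.12) = (-1.2839,1.8827)
  v3: (1-0.206)·(-3.84,-1.19) + 0.206·(-0.48,-1.97) = (-3.1478,-1.3507)
  v4: (1-0.206)·(0.05,-3.82) + 0.206·(1.45,-4.43) = (0.3384,-3.9457)
Shoelace sum Σ(x_i·y_{i+1} − x_{i+1}·y_i):
  i=1: 2.1567·1.8827 − -1.2839·0.9893 = +5.3305 (running +5.3305)
  i=2: -1.2839·-1.3507 − -3.1478·1.8827 = +7.6605 (running +12.9909)
  i=3: -3.1478·-3.9457 − 0.3384·-1.3507 = +12.8774 (running +25.8683)
  i=4: 0.3384·0.9893 − 2.1567·-3.9457 = +8.8443 (running +34.7126)
Area = |Σ|/2 = |34.7126|/2 = 17.3563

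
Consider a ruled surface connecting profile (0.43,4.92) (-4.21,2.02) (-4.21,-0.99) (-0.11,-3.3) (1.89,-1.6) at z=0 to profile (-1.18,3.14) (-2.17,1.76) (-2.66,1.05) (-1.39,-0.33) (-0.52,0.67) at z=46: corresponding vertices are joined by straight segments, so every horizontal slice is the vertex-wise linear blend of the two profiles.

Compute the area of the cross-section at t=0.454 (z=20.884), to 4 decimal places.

Area at t=0.454: 15.8278

Cross-section at t=0.454: each vertex is (1-t)·p0[i] + t·p1[i].
  v1: (1-0.454)·(0.43,4.92) + 0.454·(-1.18,3.14) = (-0.3009,4.1119)
  v2: (1-0.454)·(-4.21,2.02) + 0.454·(-2.17,1.76) = (-3.2838,1.9020)
  v3: (1-0.454)·(-4.21,-0.99) + 0.454·(-2.66,1.05) = (-3.5063,-0.0638)
  v4: (1-0.454)·(-0.11,-3.3) + 0.454·(-1.39,-0.33) = (-0.6911,-1.9516)
  v5: (1-0.454)·(1.89,-1.6) + 0.454·(-0.52,0.67) = (0.7959,-0.5694)
Shoelace sum Σ(x_i·y_{i+1} − x_{i+1}·y_i):
  i=1: -0.3009·1.9020 − -3.2838·4.1119 = +12.9304 (running +12.9304)
  i=2: -3.2838·-0.0638 − -3.5063·1.9020 = +6.8785 (running +19.8089)
  i=3: -3.5063·-1.9516 − -0.6911·-0.0638 = +6.7988 (running +26.6077)
  i=4: -0.6911·-0.5694 − 0.7959·-1.9516 = +1.9468 (running +28.5545)
  i=5: 0.7959·4.1119 − -0.3009·-0.5694 = +3.1011 (running +31.6556)
Area = |Σ|/2 = |31.6556|/2 = 15.8278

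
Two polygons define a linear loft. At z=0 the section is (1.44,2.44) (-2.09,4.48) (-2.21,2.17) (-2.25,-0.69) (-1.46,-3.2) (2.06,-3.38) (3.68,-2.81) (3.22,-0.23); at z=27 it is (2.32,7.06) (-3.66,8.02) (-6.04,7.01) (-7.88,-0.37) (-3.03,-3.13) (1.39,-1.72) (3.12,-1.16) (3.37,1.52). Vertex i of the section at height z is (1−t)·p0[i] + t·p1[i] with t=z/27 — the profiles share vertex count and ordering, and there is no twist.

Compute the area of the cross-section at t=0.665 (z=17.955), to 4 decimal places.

Cross-section at t=0.665: each vertex is (1-t)·p0[i] + t·p1[i].
  v1: (1-0.665)·(1.44,2.44) + 0.665·(2.32,7.06) = (2.0252,5.5123)
  v2: (1-0.665)·(-2.09,4.48) + 0.665·(-3.66,8.02) = (-3.1341,6.8341)
  v3: (1-0.665)·(-2.21,2.17) + 0.665·(-6.04,7.01) = (-4.7570,5.3886)
  v4: (1-0.665)·(-2.25,-0.69) + 0.665·(-7.88,-0.37) = (-5.9940,-0.4772)
  v5: (1-0.665)·(-1.46,-3.2) + 0.665·(-3.03,-3.13) = (-2.5040,-3.1535)
  v6: (1-0.665)·(2.06,-3.38) + 0.665·(1.39,-1.72) = (1.6144,-2.2761)
  v7: (1-0.665)·(3.68,-2.81) + 0.665·(3.12,-1.16) = (3.3076,-1.7127)
  v8: (1-0.665)·(3.22,-0.23) + 0.665·(3.37,1.52) = (3.3197,0.9338)
Shoelace sum Σ(x_i·y_{i+1} − x_{i+1}·y_i):
  i=1: 2.0252·6.8341 − -3.1341·5.5123 = +31.1162 (running +31.1162)
  i=2: -3.1341·5.3886 − -4.7570·6.8341 = +15.6213 (running +46.7376)
  i=3: -4.7570·-0.4772 − -5.9940·5.3886 = +34.5690 (running +81.3066)
  i=4: -5.9940·-3.1535 − -2.5040·-0.4772 = +17.7067 (running +99.0133)
  i=5: -2.5040·-2.2761 − 1.6144·-3.1535 = +10.7906 (running +109.8038)
  i=6: 1.6144·-1.7127 − 3.3076·-2.2761 = +4.7633 (running +114.5671)
  i=7: 3.3076·0.9338 − 3.3197·-1.7127 = +8.7744 (running +123.3415)
  i=8: 3.3197·5.5123 − 2.0252·0.9338 = +16.4084 (running +139.7499)
Area = |Σ|/2 = |139.7499|/2 = 69.8750

Area at t=0.665: 69.8750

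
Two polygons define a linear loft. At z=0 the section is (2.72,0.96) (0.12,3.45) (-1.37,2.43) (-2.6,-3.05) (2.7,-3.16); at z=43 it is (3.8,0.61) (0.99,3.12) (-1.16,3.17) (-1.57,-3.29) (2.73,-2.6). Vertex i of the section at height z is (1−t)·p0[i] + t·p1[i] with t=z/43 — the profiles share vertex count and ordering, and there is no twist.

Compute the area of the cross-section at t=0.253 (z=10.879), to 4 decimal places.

Area at t=0.253: 26.1003

Cross-section at t=0.253: each vertex is (1-t)·p0[i] + t·p1[i].
  v1: (1-0.253)·(2.72,0.96) + 0.253·(3.8,0.61) = (2.9932,0.8714)
  v2: (1-0.253)·(0.12,3.45) + 0.253·(0.99,3.12) = (0.3401,3.3665)
  v3: (1-0.253)·(-1.37,2.43) + 0.253·(-1.16,3.17) = (-1.3169,2.6172)
  v4: (1-0.253)·(-2.6,-3.05) + 0.253·(-1.57,-3.29) = (-2.3394,-3.1107)
  v5: (1-0.253)·(2.7,-3.16) + 0.253·(2.73,-2.6) = (2.7076,-3.0183)
Shoelace sum Σ(x_i·y_{i+1} − x_{i+1}·y_i):
  i=1: 2.9932·3.3665 − 0.3401·0.8714 = +9.7804 (running +9.7804)
  i=2: 0.3401·2.6172 − -1.3169·3.3665 = +5.3234 (running +15.1038)
  i=3: -1.3169·-3.1107 − -2.3394·2.6172 = +10.2192 (running +25.3229)
  i=4: -2.3394·-3.0183 − 2.7076·-3.1107 = +15.4836 (running +40.8066)
  i=5: 2.7076·0.8714 − 2.9932·-3.0183 = +11.3941 (running +52.2007)
Area = |Σ|/2 = |52.2007|/2 = 26.1003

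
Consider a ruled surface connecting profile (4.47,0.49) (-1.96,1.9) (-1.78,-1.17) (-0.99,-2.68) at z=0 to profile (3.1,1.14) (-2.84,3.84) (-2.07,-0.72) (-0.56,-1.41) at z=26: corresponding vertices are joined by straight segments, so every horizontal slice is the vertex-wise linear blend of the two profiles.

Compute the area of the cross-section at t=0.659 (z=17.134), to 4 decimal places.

Cross-section at t=0.659: each vertex is (1-t)·p0[i] + t·p1[i].
  v1: (1-0.659)·(4.47,0.49) + 0.659·(3.1,1.14) = (3.5672,0.9183)
  v2: (1-0.659)·(-1.96,1.9) + 0.659·(-2.84,3.84) = (-2.5399,3.1785)
  v3: (1-0.659)·(-1.78,-1.17) + 0.659·(-2.07,-0.72) = (-1.9711,-0.8734)
  v4: (1-0.659)·(-0.99,-2.68) + 0.659·(-0.56,-1.41) = (-0.7066,-1.8431)
Shoelace sum Σ(x_i·y_{i+1} − x_{i+1}·y_i):
  i=1: 3.5672·3.1785 − -2.5399·0.9183 = +13.6706 (running +13.6706)
  i=2: -2.5399·-0.8734 − -1.9711·3.1785 = +8.4836 (running +22.1542)
  i=3: -1.9711·-1.8431 − -0.7066·-0.8734 = +3.0157 (running +25.1699)
  i=4: -0.7066·0.9183 − 3.5672·-1.8431 = +5.9256 (running +31.0955)
Area = |Σ|/2 = |31.0955|/2 = 15.5478

Area at t=0.659: 15.5478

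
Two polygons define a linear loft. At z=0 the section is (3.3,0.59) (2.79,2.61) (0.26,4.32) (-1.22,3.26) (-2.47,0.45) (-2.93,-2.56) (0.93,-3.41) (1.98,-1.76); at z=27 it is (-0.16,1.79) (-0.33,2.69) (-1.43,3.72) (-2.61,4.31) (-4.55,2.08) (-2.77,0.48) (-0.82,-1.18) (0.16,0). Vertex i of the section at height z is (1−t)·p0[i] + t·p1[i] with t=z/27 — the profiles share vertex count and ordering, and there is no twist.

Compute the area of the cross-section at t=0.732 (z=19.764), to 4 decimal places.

Cross-section at t=0.732: each vertex is (1-t)·p0[i] + t·p1[i].
  v1: (1-0.732)·(3.3,0.59) + 0.732·(-0.16,1.79) = (0.7673,1.4684)
  v2: (1-0.732)·(2.79,2.61) + 0.732·(-0.33,2.69) = (0.5062,2.6686)
  v3: (1-0.732)·(0.26,4.32) + 0.732·(-1.43,3.72) = (-0.9771,3.8808)
  v4: (1-0.732)·(-1.22,3.26) + 0.732·(-2.61,4.31) = (-2.2375,4.0286)
  v5: (1-0.732)·(-2.47,0.45) + 0.732·(-4.55,2.08) = (-3.9926,1.6432)
  v6: (1-0.732)·(-2.93,-2.56) + 0.732·(-2.77,0.48) = (-2.8129,-0.3347)
  v7: (1-0.732)·(0.93,-3.41) + 0.732·(-0.82,-1.18) = (-0.3510,-1.7776)
  v8: (1-0.732)·(1.98,-1.76) + 0.732·(0.16,0) = (0.6478,-0.4717)
Shoelace sum Σ(x_i·y_{i+1} − x_{i+1}·y_i):
  i=1: 0.7673·2.6686 − 0.5062·1.4684 = +1.3043 (running +1.3043)
  i=2: 0.5062·3.8808 − -0.9771·2.6686 = +4.5717 (running +5.8760)
  i=3: -0.9771·4.0286 − -2.2375·3.8808 = +4.7469 (running +10.6229)
  i=4: -2.2375·1.6432 − -3.9926·4.0286 = +12.4079 (running +23.0308)
  i=5: -3.9926·-0.3347 − -2.8129·1.6432 = +5.9584 (running +28.9892)
  i=6: -2.8129·-1.7776 − -0.3510·-0.3347 = +4.8828 (running +33.8720)
  i=7: -0.3510·-0.4717 − 0.6478·-1.7776 = +1.3170 (running +35.1891)
  i=8: 0.6478·1.4684 − 0.7673·-0.4717 = +1.3131 (running +36.5022)
Area = |Σ|/2 = |36.5022|/2 = 18.2511

Area at t=0.732: 18.2511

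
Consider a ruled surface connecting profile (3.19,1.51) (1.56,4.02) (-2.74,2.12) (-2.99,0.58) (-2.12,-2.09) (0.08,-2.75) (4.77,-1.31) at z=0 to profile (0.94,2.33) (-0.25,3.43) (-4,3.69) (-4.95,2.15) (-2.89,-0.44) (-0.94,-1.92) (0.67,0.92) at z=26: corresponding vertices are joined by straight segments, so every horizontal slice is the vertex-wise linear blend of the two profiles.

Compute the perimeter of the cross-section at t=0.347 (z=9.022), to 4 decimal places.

Perimeter at t=0.347: 20.2531

Cross-section at t=0.347: each vertex is (1-t)·p0[i] + t·p1[i].
  v1: (1-0.347)·(3.19,1.51) + 0.347·(0.94,2.33) = (2.4093,1.7945)
  v2: (1-0.347)·(1.56,4.02) + 0.347·(-0.25,3.43) = (0.9319,3.8153)
  v3: (1-0.347)·(-2.74,2.12) + 0.347·(-4,3.69) = (-3.1772,2.6648)
  v4: (1-0.347)·(-2.99,0.58) + 0.347·(-4.95,2.15) = (-3.6701,1.1248)
  v5: (1-0.347)·(-2.12,-2.09) + 0.347·(-2.89,-0.44) = (-2.3872,-1.5174)
  v6: (1-0.347)·(0.08,-2.75) + 0.347·(-0.94,-1.92) = (-0.2739,-2.4620)
  v7: (1-0.347)·(4.77,-1.31) + 0.347·(0.67,0.92) = (3.3473,-0.5362)
Perimeter = Σ |v_{i+1} − v_i|:
  edge 1→2: √(-1.4773² + 2.0207²) = 2.5032 (running 2.5032)
  edge 2→3: √(-4.1092² + -1.1505²) = 4.2672 (running 6.7703)
  edge 3→4: √(-0.4929² + -1.5400²) = 1.6170 (running 8.3873)
  edge 4→5: √(1.2829² + -2.6422²) = 2.9372 (running 11.3245)
  edge 5→6: √(2.1132² + -0.9445²) = 2.3147 (running 13.6393)
  edge 6→7: √(3.6212² + 1.9258²) = 4.1015 (running 17.7407)
  edge 7→1: √(-0.9380² + 2.3307²) = 2.5124 (running 20.2531)
Perimeter = 20.2531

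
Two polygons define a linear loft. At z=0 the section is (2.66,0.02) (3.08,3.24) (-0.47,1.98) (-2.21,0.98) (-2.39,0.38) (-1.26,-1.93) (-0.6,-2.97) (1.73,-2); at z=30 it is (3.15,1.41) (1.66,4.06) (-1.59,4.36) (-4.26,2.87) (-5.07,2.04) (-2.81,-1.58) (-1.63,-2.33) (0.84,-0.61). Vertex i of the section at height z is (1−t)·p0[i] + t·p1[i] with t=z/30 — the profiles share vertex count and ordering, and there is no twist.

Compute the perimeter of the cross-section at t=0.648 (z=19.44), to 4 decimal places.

Perimeter at t=0.648: 20.4956

Cross-section at t=0.648: each vertex is (1-t)·p0[i] + t·p1[i].
  v1: (1-0.648)·(2.66,0.02) + 0.648·(3.15,1.41) = (2.9775,0.9207)
  v2: (1-0.648)·(3.08,3.24) + 0.648·(1.66,4.06) = (2.1598,3.7714)
  v3: (1-0.648)·(-0.47,1.98) + 0.648·(-1.59,4.36) = (-1.1958,3.5222)
  v4: (1-0.648)·(-2.21,0.98) + 0.648·(-4.26,2.87) = (-3.5384,2.2047)
  v5: (1-0.648)·(-2.39,0.38) + 0.648·(-5.07,2.04) = (-4.1266,1.4557)
  v6: (1-0.648)·(-1.26,-1.93) + 0.648·(-2.81,-1.58) = (-2.2644,-1.7032)
  v7: (1-0.648)·(-0.6,-2.97) + 0.648·(-1.63,-2.33) = (-1.2674,-2.5553)
  v8: (1-0.648)·(1.73,-2) + 0.648·(0.84,-0.61) = (1.1533,-1.0993)
Perimeter = Σ |v_{i+1} − v_i|:
  edge 1→2: √(-0.8177² + 2.8506²) = 2.9656 (running 2.9656)
  edge 2→3: √(-3.3556² + -0.2491²) = 3.3648 (running 6.3304)
  edge 3→4: √(-2.3426² + -1.3175²) = 2.6877 (running 9.0181)
  edge 4→5: √(-0.5882² + -0.7490²) = 0.9524 (running 9.9706)
  edge 5→6: √(1.8622² + -3.1589²) = 3.6669 (running 13.6375)
  edge 6→7: √(0.9970² + -0.8521²) = 1.3115 (running 14.9490)
  edge 7→8: √(2.4207² + 1.4560²) = 2.8249 (running 17.7738)
  edge 8→1: √(1.8242² + 2.0200²) = 2.7218 (running 20.4956)
Perimeter = 20.4956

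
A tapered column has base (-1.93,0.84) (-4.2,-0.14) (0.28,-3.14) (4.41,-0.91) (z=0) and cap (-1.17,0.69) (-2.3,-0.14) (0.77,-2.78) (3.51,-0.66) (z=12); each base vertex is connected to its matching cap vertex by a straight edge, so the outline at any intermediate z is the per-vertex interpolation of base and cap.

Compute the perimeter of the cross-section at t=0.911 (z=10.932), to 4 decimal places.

Perimeter at t=0.911: 14.2495

Cross-section at t=0.911: each vertex is (1-t)·p0[i] + t·p1[i].
  v1: (1-0.911)·(-1.93,0.84) + 0.911·(-1.17,0.69) = (-1.2376,0.7033)
  v2: (1-0.911)·(-4.2,-0.14) + 0.911·(-2.3,-0.14) = (-2.4691,-0.1400)
  v3: (1-0.911)·(0.28,-3.14) + 0.911·(0.77,-2.78) = (0.7264,-2.8120)
  v4: (1-0.911)·(4.41,-0.91) + 0.911·(3.51,-0.66) = (3.5901,-0.6823)
Perimeter = Σ |v_{i+1} − v_i|:
  edge 1→2: √(-1.2315² + -0.8433²) = 1.4926 (running 1.4926)
  edge 2→3: √(3.1955² + -2.6720²) = 4.1654 (running 5.6580)
  edge 3→4: √(2.8637² + 2.1298²) = 3.5689 (running 9.2269)
  edge 4→1: √(-4.8277² + 1.3856²) = 5.0226 (running 14.2495)
Perimeter = 14.2495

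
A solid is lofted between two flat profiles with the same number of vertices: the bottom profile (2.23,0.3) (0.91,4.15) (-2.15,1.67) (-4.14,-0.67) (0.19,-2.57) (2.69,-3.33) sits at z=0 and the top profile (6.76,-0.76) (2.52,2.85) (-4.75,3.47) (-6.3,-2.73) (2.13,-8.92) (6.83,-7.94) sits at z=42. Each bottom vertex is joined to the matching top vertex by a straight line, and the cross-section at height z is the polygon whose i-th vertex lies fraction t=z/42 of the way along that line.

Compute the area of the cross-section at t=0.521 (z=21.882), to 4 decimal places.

Area at t=0.521: 66.3471

Cross-section at t=0.521: each vertex is (1-t)·p0[i] + t·p1[i].
  v1: (1-0.521)·(2.23,0.3) + 0.521·(6.76,-0.76) = (4.5901,-0.2523)
  v2: (1-0.521)·(0.91,4.15) + 0.521·(2.52,2.85) = (1.7488,3.4727)
  v3: (1-0.521)·(-2.15,1.67) + 0.521·(-4.75,3.47) = (-3.5046,2.6078)
  v4: (1-0.521)·(-4.14,-0.67) + 0.521·(-6.3,-2.73) = (-5.2654,-1.7433)
  v5: (1-0.521)·(0.19,-2.57) + 0.521·(2.13,-8.92) = (1.2007,-5.8784)
  v6: (1-0.521)·(2.69,-3.33) + 0.521·(6.83,-7.94) = (4.8469,-5.7318)
Shoelace sum Σ(x_i·y_{i+1} − x_{i+1}·y_i):
  i=1: 4.5901·3.4727 − 1.7488·-0.2523 = +16.3813 (running +16.3813)
  i=2: 1.7488·2.6078 − -3.5046·3.4727 = +16.7310 (running +33.1123)
  i=3: -3.5046·-1.7433 − -5.2654·2.6078 = +19.8404 (running +52.9527)
  i=4: -5.2654·-5.8784 − 1.2007·-1.7433 = +33.0448 (running +85.9975)
  i=5: 1.2007·-5.7318 − 4.8469·-5.8784 = +21.6096 (running +107.6071)
  i=6: 4.8469·-0.2523 − 4.5901·-5.7318 = +25.0871 (running +132.6942)
Area = |Σ|/2 = |132.6942|/2 = 66.3471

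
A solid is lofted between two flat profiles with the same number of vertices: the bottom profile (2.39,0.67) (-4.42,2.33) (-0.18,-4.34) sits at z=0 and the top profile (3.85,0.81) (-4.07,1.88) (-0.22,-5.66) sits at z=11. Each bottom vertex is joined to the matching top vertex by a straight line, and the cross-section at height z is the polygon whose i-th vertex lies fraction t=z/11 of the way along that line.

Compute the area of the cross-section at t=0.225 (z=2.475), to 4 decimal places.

Cross-section at t=0.225: each vertex is (1-t)·p0[i] + t·p1[i].
  v1: (1-0.225)·(2.39,0.67) + 0.225·(3.85,0.81) = (2.7185,0.7015)
  v2: (1-0.225)·(-4.42,2.33) + 0.225·(-4.07,1.88) = (-4.3413,2.2288)
  v3: (1-0.225)·(-0.18,-4.34) + 0.225·(-0.22,-5.66) = (-0.1890,-4.6370)
Shoelace sum Σ(x_i·y_{i+1} − x_{i+1}·y_i):
  i=1: 2.7185·2.2288 − -4.3413·0.7015 = +9.1042 (running +9.1042)
  i=2: -4.3413·-4.6370 − -0.1890·2.2288 = +20.5516 (running +29.6559)
  i=3: -0.1890·0.7015 − 2.7185·-4.6370 = +12.4731 (running +42.1290)
Area = |Σ|/2 = |42.1290|/2 = 21.0645

Area at t=0.225: 21.0645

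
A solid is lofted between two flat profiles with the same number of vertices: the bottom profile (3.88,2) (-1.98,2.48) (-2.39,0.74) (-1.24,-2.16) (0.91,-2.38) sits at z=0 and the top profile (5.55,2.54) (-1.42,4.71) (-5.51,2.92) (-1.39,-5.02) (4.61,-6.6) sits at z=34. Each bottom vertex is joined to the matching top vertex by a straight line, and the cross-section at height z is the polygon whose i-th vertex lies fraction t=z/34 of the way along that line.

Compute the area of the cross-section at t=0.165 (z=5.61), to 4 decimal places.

Cross-section at t=0.165: each vertex is (1-t)·p0[i] + t·p1[i].
  v1: (1-0.165)·(3.88,2) + 0.165·(5.55,2.54) = (4.1555,2.0891)
  v2: (1-0.165)·(-1.98,2.48) + 0.165·(-1.42,4.71) = (-1.8876,2.8479)
  v3: (1-0.165)·(-2.39,0.74) + 0.165·(-5.51,2.92) = (-2.9048,1.0997)
  v4: (1-0.165)·(-1.24,-2.16) + 0.165·(-1.39,-5.02) = (-1.2647,-2.6319)
  v5: (1-0.165)·(0.91,-2.38) + 0.165·(4.61,-6.6) = (1.5205,-3.0763)
Shoelace sum Σ(x_i·y_{i+1} − x_{i+1}·y_i):
  i=1: 4.1555·2.8479 − -1.8876·2.0891 = +15.7782 (running +15.7782)
  i=2: -1.8876·1.0997 − -2.9048·2.8479 = +6.1969 (running +21.9751)
  i=3: -2.9048·-2.6319 − -1.2647·1.0997 = +9.0360 (running +31.0111)
  i=4: -1.2647·-3.0763 − 1.5205·-2.6319 = +7.8926 (running +38.9037)
  i=5: 1.5205·2.0891 − 4.1555·-3.0763 = +15.9602 (running +54.8639)
Area = |Σ|/2 = |54.8639|/2 = 27.4319

Area at t=0.165: 27.4319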